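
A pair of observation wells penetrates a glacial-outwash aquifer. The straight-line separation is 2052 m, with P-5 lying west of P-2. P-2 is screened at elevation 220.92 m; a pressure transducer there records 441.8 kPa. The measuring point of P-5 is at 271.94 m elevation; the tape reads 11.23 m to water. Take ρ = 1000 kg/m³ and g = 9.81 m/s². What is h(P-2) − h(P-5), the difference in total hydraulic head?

Pressure head at P-2: ψ = P/(ρg) = 441.8×1000 / (1000 × 9.81) = 45.04 m.
Total head at P-2: h = z + ψ = 220.92 + 45.04 = 265.96 m.
Total head at P-5: h = 271.94 − 11.23 = 260.71 m.
Head difference: h(P-2) − h(P-5) = 265.96 − 260.71 = 5.25 m.

Δh ≈ 5.25 m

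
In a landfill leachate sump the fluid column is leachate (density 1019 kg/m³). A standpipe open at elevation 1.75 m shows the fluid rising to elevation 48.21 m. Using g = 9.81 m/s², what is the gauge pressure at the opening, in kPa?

Pressure head ψ = h − z = 48.21 − 1.75 = 46.46 m.
P = ρgψ = 1019 × 9.81 × 46.46 = 464432 Pa ≈ 464 kPa.

P ≈ 464 kPa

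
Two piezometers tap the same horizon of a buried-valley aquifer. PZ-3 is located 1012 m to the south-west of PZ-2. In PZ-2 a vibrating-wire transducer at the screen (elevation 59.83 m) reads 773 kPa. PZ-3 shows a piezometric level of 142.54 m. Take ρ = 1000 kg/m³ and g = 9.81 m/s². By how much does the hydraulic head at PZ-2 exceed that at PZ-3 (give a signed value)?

Δh ≈ -3.91 m

Pressure head at PZ-2: ψ = P/(ρg) = 773×1000 / (1000 × 9.81) = 78.80 m.
Total head at PZ-2: h = z + ψ = 59.83 + 78.80 = 138.63 m.
Total head at PZ-3: h = 142.54 m (water level in the piezometer is the total head).
Head difference: h(PZ-2) − h(PZ-3) = 138.63 − 142.54 = -3.91 m.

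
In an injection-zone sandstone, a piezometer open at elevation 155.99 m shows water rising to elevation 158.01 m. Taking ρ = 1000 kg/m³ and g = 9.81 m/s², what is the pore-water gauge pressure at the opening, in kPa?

P ≈ 19.8 kPa

Pressure head ψ = h − z = 158.01 − 155.99 = 2.02 m.
P = ρgψ = 1000 × 9.81 × 2.02 = 19816 Pa ≈ 19.8 kPa.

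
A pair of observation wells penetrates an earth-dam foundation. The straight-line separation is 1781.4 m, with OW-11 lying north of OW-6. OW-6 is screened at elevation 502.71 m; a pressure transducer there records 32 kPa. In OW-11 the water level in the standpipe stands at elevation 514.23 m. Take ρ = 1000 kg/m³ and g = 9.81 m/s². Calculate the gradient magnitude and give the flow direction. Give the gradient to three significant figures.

i ≈ 0.00464; groundwater flows toward the south

Pressure head at OW-6: ψ = P/(ρg) = 32×1000 / (1000 × 9.81) = 3.26 m.
Total head at OW-6: h = z + ψ = 502.71 + 3.26 = 505.97 m.
Total head at OW-11: h = 514.23 m (water level in the piezometer is the total head).
Head difference: h(OW-6) − h(OW-11) = 505.97 − 514.23 = -8.26 m.
Hydraulic gradient: i = |Δh| / L = 8.26 / 1781.4 = 0.00464.
Flow is from higher to lower head: from OW-11 toward OW-6, i.e. toward the south.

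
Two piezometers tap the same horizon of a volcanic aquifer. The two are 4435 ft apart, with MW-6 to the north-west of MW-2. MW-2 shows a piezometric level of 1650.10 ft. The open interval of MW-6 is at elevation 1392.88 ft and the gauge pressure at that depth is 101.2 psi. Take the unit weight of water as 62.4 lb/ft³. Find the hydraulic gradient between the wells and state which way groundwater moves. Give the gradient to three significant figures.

i ≈ 0.00534; groundwater flows toward the north-west

Total head at MW-2: h = 1650.10 ft (water level in the piezometer is the total head).
Pressure head at MW-6: ψ = 144·P/γ = 144 × 101.2 / 62.4 = 233.54 ft.
Total head at MW-6: h = z + ψ = 1392.88 + 233.54 = 1626.42 ft.
Head difference: h(MW-2) − h(MW-6) = 1650.10 − 1626.42 = 23.68 ft.
Hydraulic gradient: i = |Δh| / L = 23.68 / 4435 = 0.00534.
Flow is from higher to lower head: from MW-2 toward MW-6, i.e. toward the north-west.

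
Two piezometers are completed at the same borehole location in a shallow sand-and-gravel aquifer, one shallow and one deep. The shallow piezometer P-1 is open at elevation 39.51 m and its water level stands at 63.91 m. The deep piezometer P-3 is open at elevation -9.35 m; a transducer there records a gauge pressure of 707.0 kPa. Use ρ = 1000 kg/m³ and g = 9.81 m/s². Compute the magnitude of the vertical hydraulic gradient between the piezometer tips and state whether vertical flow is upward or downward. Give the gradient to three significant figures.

Total head at P-1: h = 63.91 m (water level in the standpipe).
Pressure head at P-3: ψ = P/(ρg) = 707.0×1000 / (1000 × 9.81) = 72.07 m.
Total head at P-3: h = z + ψ = -9.35 + 72.07 = 62.72 m.
Δh = h(P-1) − h(P-3) = 63.91 − 62.72 = 1.19 m.
Vertical separation Δz = 39.51 − (-9.35) = 48.86 m.
|i_v| = |Δh| / Δz = 1.19 / 48.86 = 0.0244.
Head is higher in the shallow piezometer, so vertical flow is downward (recharge condition).

|i_v| ≈ 0.0244; vertical flow is downward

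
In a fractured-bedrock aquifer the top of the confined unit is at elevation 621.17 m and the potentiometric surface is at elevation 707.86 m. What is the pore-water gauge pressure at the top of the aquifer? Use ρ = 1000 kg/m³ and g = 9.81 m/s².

P ≈ 850 kPa

Pressure head at the aquifer top: ψ = h − z = 707.86 − 621.17 = 86.69 m.
P = ρgψ = 1000 × 9.81 × 86.69 = 850429 Pa ≈ 850 kPa.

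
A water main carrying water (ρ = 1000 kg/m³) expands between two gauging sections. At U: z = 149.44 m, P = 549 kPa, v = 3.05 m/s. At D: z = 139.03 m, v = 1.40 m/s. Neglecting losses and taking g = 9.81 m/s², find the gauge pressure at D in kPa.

P₂ ≈ 655 kPa

Pressure head at U: ψ₁ = P₁/(ρg) = 549×1000 / (1000 × 9.81) = 55.96 m.
Velocity heads: v₁²/2g = 3.05²/19.62 = 0.474 m; v₂²/2g = 1.40²/19.62 = 0.100 m.
Total head H = z₁ + ψ₁ + v₁²/2g = 149.44 + 55.96 + 0.474 = 205.87 m.
ψ₂ = H − z₂ − v₂²/2g = 205.87 − 139.03 − 0.100 = 66.74 m.
P₂ = ρgψ₂ = 1000 × 9.81 × 66.74 ≈ 655 kPa.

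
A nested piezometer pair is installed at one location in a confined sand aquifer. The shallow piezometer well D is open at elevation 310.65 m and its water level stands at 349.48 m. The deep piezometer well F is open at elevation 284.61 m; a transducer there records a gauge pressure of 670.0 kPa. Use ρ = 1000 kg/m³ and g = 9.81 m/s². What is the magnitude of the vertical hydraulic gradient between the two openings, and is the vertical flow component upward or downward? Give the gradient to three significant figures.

Total head at well D: h = 349.48 m (water level in the standpipe).
Pressure head at well F: ψ = P/(ρg) = 670.0×1000 / (1000 × 9.81) = 68.30 m.
Total head at well F: h = z + ψ = 284.61 + 68.30 = 352.91 m.
Δh = h(well D) − h(well F) = 349.48 − 352.91 = -3.43 m.
Vertical separation Δz = 310.65 − 284.61 = 26.04 m.
|i_v| = |Δh| / Δz = 3.43 / 26.04 = 0.132.
Head is higher in the deep piezometer, so vertical flow is upward (discharge condition).

|i_v| ≈ 0.132; vertical flow is upward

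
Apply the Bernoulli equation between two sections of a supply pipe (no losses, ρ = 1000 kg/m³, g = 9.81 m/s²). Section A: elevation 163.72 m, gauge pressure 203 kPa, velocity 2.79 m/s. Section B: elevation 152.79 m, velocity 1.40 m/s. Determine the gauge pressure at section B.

P₂ ≈ 313 kPa

Pressure head at A: ψ₁ = P₁/(ρg) = 203×1000 / (1000 × 9.81) = 20.69 m.
Velocity heads: v₁²/2g = 2.79²/19.62 = 0.397 m; v₂²/2g = 1.40²/19.62 = 0.100 m.
Total head H = z₁ + ψ₁ + v₁²/2g = 163.72 + 20.69 + 0.397 = 184.81 m.
ψ₂ = H − z₂ − v₂²/2g = 184.81 − 152.79 − 0.100 = 31.92 m.
P₂ = ρgψ₂ = 1000 × 9.81 × 31.92 ≈ 313 kPa.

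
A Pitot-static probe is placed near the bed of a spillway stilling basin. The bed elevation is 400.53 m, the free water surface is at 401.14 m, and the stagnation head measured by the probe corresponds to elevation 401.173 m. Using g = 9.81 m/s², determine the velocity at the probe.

Near the bed, under hydrostatic conditions, the piezometric head (z + ψ) equals the free-surface elevation, 401.14 m.
Velocity head = total − piezometric = 401.173 − 401.14 = 0.033 m.
v = √(2g·h_v) = √(2 × 9.81 × 0.033) = 0.805 m/s.

v ≈ 0.805 m/s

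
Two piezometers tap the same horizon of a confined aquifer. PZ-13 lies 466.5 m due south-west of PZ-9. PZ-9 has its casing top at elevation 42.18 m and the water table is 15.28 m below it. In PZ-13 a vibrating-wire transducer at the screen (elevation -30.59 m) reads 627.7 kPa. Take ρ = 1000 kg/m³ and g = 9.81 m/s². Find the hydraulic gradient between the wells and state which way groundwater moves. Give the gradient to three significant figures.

i ≈ 0.0139; groundwater flows toward the north-east

Total head at PZ-9: h = 42.18 − 15.28 = 26.90 m.
Pressure head at PZ-13: ψ = P/(ρg) = 627.7×1000 / (1000 × 9.81) = 63.99 m.
Total head at PZ-13: h = z + ψ = -30.59 + 63.99 = 33.40 m.
Head difference: h(PZ-9) − h(PZ-13) = 26.90 − 33.40 = -6.50 m.
Hydraulic gradient: i = |Δh| / L = 6.50 / 466.5 = 0.0139.
Flow is from higher to lower head: from PZ-13 toward PZ-9, i.e. toward the north-east.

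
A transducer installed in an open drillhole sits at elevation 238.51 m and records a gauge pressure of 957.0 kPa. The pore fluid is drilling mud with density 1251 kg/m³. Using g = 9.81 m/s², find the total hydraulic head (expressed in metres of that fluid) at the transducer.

h ≈ 316.49 m

ψ = P/(ρg) = 957.0×1000 / (1251 × 9.81) = 77.98 m.
h = z + ψ = 238.51 + 77.98 = 316.49 m.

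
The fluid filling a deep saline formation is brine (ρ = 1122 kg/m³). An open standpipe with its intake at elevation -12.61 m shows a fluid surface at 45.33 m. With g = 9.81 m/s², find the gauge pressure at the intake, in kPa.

Pressure head ψ = h − z = 45.33 − (-12.61) = 57.94 m.
P = ρgψ = 1122 × 9.81 × 57.94 = 637735 Pa ≈ 638 kPa.

P ≈ 638 kPa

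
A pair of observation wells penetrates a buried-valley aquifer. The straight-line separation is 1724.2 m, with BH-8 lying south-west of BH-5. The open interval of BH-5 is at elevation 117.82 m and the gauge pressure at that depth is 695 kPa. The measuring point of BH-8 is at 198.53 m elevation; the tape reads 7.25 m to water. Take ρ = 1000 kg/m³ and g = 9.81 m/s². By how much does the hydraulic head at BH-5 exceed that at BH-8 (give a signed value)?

Δh ≈ -2.61 m

Pressure head at BH-5: ψ = P/(ρg) = 695×1000 / (1000 × 9.81) = 70.85 m.
Total head at BH-5: h = z + ψ = 117.82 + 70.85 = 188.67 m.
Total head at BH-8: h = 198.53 − 7.25 = 191.28 m.
Head difference: h(BH-5) − h(BH-8) = 188.67 − 191.28 = -2.61 m.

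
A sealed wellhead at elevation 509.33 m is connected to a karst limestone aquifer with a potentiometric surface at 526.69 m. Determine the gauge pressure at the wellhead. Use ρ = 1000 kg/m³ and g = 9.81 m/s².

P ≈ 170 kPa

Head above the cap: Δh = 526.69 − 509.33 = 17.36 m.
P = ρgΔh = 1000 × 9.81 × 17.36 = 170302 Pa ≈ 170 kPa.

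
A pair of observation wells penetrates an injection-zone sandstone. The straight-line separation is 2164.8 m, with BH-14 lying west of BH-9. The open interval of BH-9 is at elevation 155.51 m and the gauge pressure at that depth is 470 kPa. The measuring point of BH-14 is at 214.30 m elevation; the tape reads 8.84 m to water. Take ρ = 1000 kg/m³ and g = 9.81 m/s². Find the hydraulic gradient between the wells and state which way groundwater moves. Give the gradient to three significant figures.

i ≈ 0.000942; groundwater flows toward the east

Pressure head at BH-9: ψ = P/(ρg) = 470×1000 / (1000 × 9.81) = 47.91 m.
Total head at BH-9: h = z + ψ = 155.51 + 47.91 = 203.42 m.
Total head at BH-14: h = 214.30 − 8.84 = 205.46 m.
Head difference: h(BH-9) − h(BH-14) = 203.42 − 205.46 = -2.04 m.
Hydraulic gradient: i = |Δh| / L = 2.04 / 2164.8 = 0.000942.
Flow is from higher to lower head: from BH-14 toward BH-9, i.e. toward the east.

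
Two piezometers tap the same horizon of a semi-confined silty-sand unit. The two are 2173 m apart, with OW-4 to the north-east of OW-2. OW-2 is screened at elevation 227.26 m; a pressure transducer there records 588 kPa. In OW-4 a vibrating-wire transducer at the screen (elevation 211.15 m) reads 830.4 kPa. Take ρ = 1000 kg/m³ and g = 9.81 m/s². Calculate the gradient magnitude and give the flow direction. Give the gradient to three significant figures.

Pressure head at OW-2: ψ = P/(ρg) = 588×1000 / (1000 × 9.81) = 59.94 m.
Total head at OW-2: h = z + ψ = 227.26 + 59.94 = 287.20 m.
Pressure head at OW-4: ψ = P/(ρg) = 830.4×1000 / (1000 × 9.81) = 84.65 m.
Total head at OW-4: h = z + ψ = 211.15 + 84.65 = 295.80 m.
Head difference: h(OW-2) − h(OW-4) = 287.20 − 295.80 = -8.60 m.
Hydraulic gradient: i = |Δh| / L = 8.60 / 2173 = 0.00396.
Flow is from higher to lower head: from OW-4 toward OW-2, i.e. toward the south-west.

i ≈ 0.00396; groundwater flows toward the south-west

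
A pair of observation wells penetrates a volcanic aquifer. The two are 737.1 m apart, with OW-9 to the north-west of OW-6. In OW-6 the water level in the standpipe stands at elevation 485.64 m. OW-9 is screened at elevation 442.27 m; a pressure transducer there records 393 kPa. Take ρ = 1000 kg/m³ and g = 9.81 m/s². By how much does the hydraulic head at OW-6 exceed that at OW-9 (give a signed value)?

Total head at OW-6: h = 485.64 m (water level in the piezometer is the total head).
Pressure head at OW-9: ψ = P/(ρg) = 393×1000 / (1000 × 9.81) = 40.06 m.
Total head at OW-9: h = z + ψ = 442.27 + 40.06 = 482.33 m.
Head difference: h(OW-6) − h(OW-9) = 485.64 − 482.33 = 3.31 m.

Δh ≈ 3.31 m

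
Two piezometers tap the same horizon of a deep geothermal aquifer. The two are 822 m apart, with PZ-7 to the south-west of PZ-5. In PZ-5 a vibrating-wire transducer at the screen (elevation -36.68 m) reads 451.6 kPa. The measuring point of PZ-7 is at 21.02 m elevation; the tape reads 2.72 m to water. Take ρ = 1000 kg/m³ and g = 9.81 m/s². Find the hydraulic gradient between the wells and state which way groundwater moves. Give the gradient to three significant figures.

Pressure head at PZ-5: ψ = P/(ρg) = 451.6×1000 / (1000 × 9.81) = 46.03 m.
Total head at PZ-5: h = z + ψ = -36.68 + 46.03 = 9.35 m.
Total head at PZ-7: h = 21.02 − 2.72 = 18.30 m.
Head difference: h(PZ-5) − h(PZ-7) = 9.35 − 18.30 = -8.95 m.
Hydraulic gradient: i = |Δh| / L = 8.95 / 822 = 0.0109.
Flow is from higher to lower head: from PZ-7 toward PZ-5, i.e. toward the north-east.

i ≈ 0.0109; groundwater flows toward the north-east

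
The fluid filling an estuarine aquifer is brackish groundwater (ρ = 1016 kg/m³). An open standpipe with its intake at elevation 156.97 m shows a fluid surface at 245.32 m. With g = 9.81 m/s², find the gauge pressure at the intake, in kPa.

P ≈ 881 kPa

Pressure head ψ = h − z = 245.32 − 156.97 = 88.35 m.
P = ρgψ = 1016 × 9.81 × 88.35 = 880581 Pa ≈ 881 kPa.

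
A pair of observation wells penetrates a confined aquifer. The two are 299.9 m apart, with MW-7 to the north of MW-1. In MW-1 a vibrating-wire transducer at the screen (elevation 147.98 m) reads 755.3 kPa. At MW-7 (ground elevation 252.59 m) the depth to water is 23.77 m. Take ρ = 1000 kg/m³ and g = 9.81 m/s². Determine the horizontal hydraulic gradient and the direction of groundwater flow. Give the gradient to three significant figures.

i ≈ 0.0128; groundwater flows toward the south

Pressure head at MW-1: ψ = P/(ρg) = 755.3×1000 / (1000 × 9.81) = 76.99 m.
Total head at MW-1: h = z + ψ = 147.98 + 76.99 = 224.97 m.
Total head at MW-7: h = 252.59 − 23.77 = 228.82 m.
Head difference: h(MW-1) − h(MW-7) = 224.97 − 228.82 = -3.85 m.
Hydraulic gradient: i = |Δh| / L = 3.85 / 299.9 = 0.0128.
Flow is from higher to lower head: from MW-7 toward MW-1, i.e. toward the south.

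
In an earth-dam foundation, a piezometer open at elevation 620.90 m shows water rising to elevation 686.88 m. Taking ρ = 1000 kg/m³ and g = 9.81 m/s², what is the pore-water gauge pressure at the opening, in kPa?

P ≈ 647 kPa

Pressure head ψ = h − z = 686.88 − 620.90 = 65.98 m.
P = ρgψ = 1000 × 9.81 × 65.98 = 647264 Pa ≈ 647 kPa.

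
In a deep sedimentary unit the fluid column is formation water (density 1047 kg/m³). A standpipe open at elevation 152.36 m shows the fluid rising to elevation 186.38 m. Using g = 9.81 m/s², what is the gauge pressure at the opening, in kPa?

Pressure head ψ = h − z = 186.38 − 152.36 = 34.02 m.
P = ρgψ = 1047 × 9.81 × 34.02 = 349422 Pa ≈ 349 kPa.

P ≈ 349 kPa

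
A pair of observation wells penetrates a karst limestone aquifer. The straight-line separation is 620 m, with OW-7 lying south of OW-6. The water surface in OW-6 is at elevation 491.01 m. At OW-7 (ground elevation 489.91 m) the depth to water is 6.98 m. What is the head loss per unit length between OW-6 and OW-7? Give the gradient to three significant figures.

Total head at OW-6: h = 491.01 m (water level in the piezometer is the total head).
Total head at OW-7: h = 489.91 − 6.98 = 482.93 m.
Head difference: h(OW-6) − h(OW-7) = 491.01 − 482.93 = 8.08 m.
Hydraulic gradient: i = |Δh| / L = 8.08 / 620 = 0.0130.

i ≈ 0.0130 m/m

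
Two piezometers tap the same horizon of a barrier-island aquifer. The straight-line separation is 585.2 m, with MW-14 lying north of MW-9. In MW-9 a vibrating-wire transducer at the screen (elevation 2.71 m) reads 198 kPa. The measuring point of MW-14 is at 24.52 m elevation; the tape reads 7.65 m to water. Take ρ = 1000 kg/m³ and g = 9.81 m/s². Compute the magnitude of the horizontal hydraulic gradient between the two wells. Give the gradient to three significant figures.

i ≈ 0.0103

Pressure head at MW-9: ψ = P/(ρg) = 198×1000 / (1000 × 9.81) = 20.18 m.
Total head at MW-9: h = z + ψ = 2.71 + 20.18 = 22.89 m.
Total head at MW-14: h = 24.52 − 7.65 = 16.87 m.
Head difference: h(MW-9) − h(MW-14) = 22.89 − 16.87 = 6.02 m.
Hydraulic gradient: i = |Δh| / L = 6.02 / 585.2 = 0.0103.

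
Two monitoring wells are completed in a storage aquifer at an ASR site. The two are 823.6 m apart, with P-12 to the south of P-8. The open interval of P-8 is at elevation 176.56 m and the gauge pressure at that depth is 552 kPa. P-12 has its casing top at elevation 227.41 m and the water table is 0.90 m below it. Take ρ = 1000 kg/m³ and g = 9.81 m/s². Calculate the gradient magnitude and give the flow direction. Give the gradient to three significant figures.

Pressure head at P-8: ψ = P/(ρg) = 552×1000 / (1000 × 9.81) = 56.27 m.
Total head at P-8: h = z + ψ = 176.56 + 56.27 = 232.83 m.
Total head at P-12: h = 227.41 − 0.90 = 226.51 m.
Head difference: h(P-8) − h(P-12) = 232.83 − 226.51 = 6.32 m.
Hydraulic gradient: i = |Δh| / L = 6.32 / 823.6 = 0.00767.
Flow is from higher to lower head: from P-8 toward P-12, i.e. toward the south.

i ≈ 0.00767; groundwater flows toward the south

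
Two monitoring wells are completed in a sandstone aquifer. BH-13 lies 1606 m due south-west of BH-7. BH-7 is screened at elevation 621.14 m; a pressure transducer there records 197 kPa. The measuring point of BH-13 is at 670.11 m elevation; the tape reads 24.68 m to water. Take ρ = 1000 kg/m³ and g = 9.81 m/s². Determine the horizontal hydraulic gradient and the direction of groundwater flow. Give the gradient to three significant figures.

Pressure head at BH-7: ψ = P/(ρg) = 197×1000 / (1000 × 9.81) = 20.08 m.
Total head at BH-7: h = z + ψ = 621.14 + 20.08 = 641.22 m.
Total head at BH-13: h = 670.11 − 24.68 = 645.43 m.
Head difference: h(BH-7) − h(BH-13) = 641.22 − 645.43 = -4.21 m.
Hydraulic gradient: i = |Δh| / L = 4.21 / 1606 = 0.00262.
Flow is from higher to lower head: from BH-13 toward BH-7, i.e. toward the north-east.

i ≈ 0.00262; groundwater flows toward the north-east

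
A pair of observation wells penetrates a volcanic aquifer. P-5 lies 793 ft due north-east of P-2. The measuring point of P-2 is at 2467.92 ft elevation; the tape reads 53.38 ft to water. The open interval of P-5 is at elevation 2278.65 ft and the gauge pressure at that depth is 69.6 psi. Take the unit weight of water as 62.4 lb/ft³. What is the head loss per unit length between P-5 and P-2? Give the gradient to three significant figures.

i ≈ 0.0312 ft/ft

Total head at P-2: h = 2467.92 − 53.38 = 2414.54 ft.
Pressure head at P-5: ψ = 144·P/γ = 144 × 69.6 / 62.4 = 160.62 ft.
Total head at P-5: h = z + ψ = 2278.65 + 160.62 = 2439.27 ft.
Head difference: h(P-2) − h(P-5) = 2414.54 − 2439.27 = -24.73 ft.
Hydraulic gradient: i = |Δh| / L = 24.73 / 793 = 0.0312.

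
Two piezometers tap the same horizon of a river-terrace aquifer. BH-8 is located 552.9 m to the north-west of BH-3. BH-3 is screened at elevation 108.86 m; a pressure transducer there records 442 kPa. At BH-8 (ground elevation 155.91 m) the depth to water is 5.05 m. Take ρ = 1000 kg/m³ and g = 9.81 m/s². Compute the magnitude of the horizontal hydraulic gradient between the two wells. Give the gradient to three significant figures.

Pressure head at BH-3: ψ = P/(ρg) = 442×1000 / (1000 × 9.81) = 45.06 m.
Total head at BH-3: h = z + ψ = 108.86 + 45.06 = 153.92 m.
Total head at BH-8: h = 155.91 − 5.05 = 150.86 m.
Head difference: h(BH-3) − h(BH-8) = 153.92 − 150.86 = 3.06 m.
Hydraulic gradient: i = |Δh| / L = 3.06 / 552.9 = 0.00553.

i ≈ 0.00553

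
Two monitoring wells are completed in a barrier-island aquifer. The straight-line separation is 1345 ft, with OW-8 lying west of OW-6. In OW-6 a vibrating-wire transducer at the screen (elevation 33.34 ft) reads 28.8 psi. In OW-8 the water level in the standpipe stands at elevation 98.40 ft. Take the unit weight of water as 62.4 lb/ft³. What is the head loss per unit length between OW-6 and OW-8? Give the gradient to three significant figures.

i ≈ 0.00104 ft/ft

Pressure head at OW-6: ψ = 144·P/γ = 144 × 28.8 / 62.4 = 66.46 ft.
Total head at OW-6: h = z + ψ = 33.34 + 66.46 = 99.80 ft.
Total head at OW-8: h = 98.40 ft (water level in the piezometer is the total head).
Head difference: h(OW-6) − h(OW-8) = 99.80 − 98.40 = 1.40 ft.
Hydraulic gradient: i = |Δh| / L = 1.40 / 1345 = 0.00104.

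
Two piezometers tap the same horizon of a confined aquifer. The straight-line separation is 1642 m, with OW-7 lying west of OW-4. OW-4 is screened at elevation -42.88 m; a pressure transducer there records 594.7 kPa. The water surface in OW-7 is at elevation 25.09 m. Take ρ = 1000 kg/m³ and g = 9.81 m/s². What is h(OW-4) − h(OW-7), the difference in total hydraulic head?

Δh ≈ -7.35 m

Pressure head at OW-4: ψ = P/(ρg) = 594.7×1000 / (1000 × 9.81) = 60.62 m.
Total head at OW-4: h = z + ψ = -42.88 + 60.62 = 17.74 m.
Total head at OW-7: h = 25.09 m (water level in the piezometer is the total head).
Head difference: h(OW-4) − h(OW-7) = 17.74 − 25.09 = -7.35 m.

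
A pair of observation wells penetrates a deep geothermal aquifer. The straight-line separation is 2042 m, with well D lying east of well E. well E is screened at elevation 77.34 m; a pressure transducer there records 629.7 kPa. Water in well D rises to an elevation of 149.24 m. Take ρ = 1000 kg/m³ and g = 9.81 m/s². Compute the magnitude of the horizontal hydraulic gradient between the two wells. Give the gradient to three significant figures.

i ≈ 0.00378

Pressure head at well E: ψ = P/(ρg) = 629.7×1000 / (1000 × 9.81) = 64.19 m.
Total head at well E: h = z + ψ = 77.34 + 64.19 = 141.53 m.
Total head at well D: h = 149.24 m (water level in the piezometer is the total head).
Head difference: h(well E) − h(well D) = 141.53 − 149.24 = -7.71 m.
Hydraulic gradient: i = |Δh| / L = 7.71 / 2042 = 0.00378.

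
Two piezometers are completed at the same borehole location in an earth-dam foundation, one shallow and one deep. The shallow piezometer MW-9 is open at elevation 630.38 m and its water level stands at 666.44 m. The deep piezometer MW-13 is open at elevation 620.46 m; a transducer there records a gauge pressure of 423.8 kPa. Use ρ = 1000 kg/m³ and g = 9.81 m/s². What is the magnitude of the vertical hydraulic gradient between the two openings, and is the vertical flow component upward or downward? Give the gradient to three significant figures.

|i_v| ≈ 0.280; vertical flow is downward

Total head at MW-9: h = 666.44 m (water level in the standpipe).
Pressure head at MW-13: ψ = P/(ρg) = 423.8×1000 / (1000 × 9.81) = 43.20 m.
Total head at MW-13: h = z + ψ = 620.46 + 43.20 = 663.66 m.
Δh = h(MW-9) − h(MW-13) = 666.44 − 663.66 = 2.78 m.
Vertical separation Δz = 630.38 − 620.46 = 9.92 m.
|i_v| = |Δh| / Δz = 2.78 / 9.92 = 0.280.
Head is higher in the shallow piezometer, so vertical flow is downward (recharge condition).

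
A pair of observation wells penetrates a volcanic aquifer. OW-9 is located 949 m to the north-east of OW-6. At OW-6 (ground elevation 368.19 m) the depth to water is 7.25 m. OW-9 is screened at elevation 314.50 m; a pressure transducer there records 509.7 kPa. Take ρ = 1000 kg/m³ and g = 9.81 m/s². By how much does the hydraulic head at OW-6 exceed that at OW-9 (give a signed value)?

Total head at OW-6: h = 368.19 − 7.25 = 360.94 m.
Pressure head at OW-9: ψ = P/(ρg) = 509.7×1000 / (1000 × 9.81) = 51.96 m.
Total head at OW-9: h = z + ψ = 314.50 + 51.96 = 366.46 m.
Head difference: h(OW-6) − h(OW-9) = 360.94 − 366.46 = -5.52 m.

Δh ≈ -5.52 m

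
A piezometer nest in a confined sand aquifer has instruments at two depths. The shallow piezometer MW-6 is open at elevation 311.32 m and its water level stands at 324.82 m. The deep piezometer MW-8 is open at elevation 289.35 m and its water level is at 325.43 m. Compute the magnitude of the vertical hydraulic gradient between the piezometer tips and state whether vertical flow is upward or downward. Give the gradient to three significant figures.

Total head at MW-6: h = 324.82 m (water level in the standpipe).
Total head at MW-8: h = 325.43 m.
Δh = h(MW-6) − h(MW-8) = 324.82 − 325.43 = -0.61 m.
Vertical separation Δz = 311.32 − 289.35 = 21.97 m.
|i_v| = |Δh| / Δz = 0.61 / 21.97 = 0.0278.
Head is higher in the deep piezometer, so vertical flow is upward (discharge condition).

|i_v| ≈ 0.0278; vertical flow is upward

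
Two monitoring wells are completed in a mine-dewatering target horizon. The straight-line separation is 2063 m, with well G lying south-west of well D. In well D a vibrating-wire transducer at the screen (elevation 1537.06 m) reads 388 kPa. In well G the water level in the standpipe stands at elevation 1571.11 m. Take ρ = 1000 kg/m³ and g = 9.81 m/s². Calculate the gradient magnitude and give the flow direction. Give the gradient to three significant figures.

i ≈ 0.00267; groundwater flows toward the south-west

Pressure head at well D: ψ = P/(ρg) = 388×1000 / (1000 × 9.81) = 39.55 m.
Total head at well D: h = z + ψ = 1537.06 + 39.55 = 1576.61 m.
Total head at well G: h = 1571.11 m (water level in the piezometer is the total head).
Head difference: h(well D) − h(well G) = 1576.61 − 1571.11 = 5.50 m.
Hydraulic gradient: i = |Δh| / L = 5.50 / 2063 = 0.00267.
Flow is from higher to lower head: from well D toward well G, i.e. toward the south-west.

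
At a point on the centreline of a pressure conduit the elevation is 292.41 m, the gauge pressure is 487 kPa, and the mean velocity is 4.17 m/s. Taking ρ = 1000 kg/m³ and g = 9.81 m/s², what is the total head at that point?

h ≈ 342.94 m

Pressure head ψ = P/(ρg) = 487×1000 / (1000 × 9.81) = 49.64 m.
Velocity head = v²/(2g) = 4.17² / (2 × 9.81) = 0.886 m.
h = z + ψ + v²/(2g) = 292.41 + 49.64 + 0.886 = 342.94 m.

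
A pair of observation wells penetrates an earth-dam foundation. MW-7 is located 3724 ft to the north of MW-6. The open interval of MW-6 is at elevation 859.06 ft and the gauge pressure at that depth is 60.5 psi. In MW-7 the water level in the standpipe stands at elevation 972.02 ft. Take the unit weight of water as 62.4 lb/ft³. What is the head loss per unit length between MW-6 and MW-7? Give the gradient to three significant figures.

i ≈ 0.00716 ft/ft

Pressure head at MW-6: ψ = 144·P/γ = 144 × 60.5 / 62.4 = 139.62 ft.
Total head at MW-6: h = z + ψ = 859.06 + 139.62 = 998.68 ft.
Total head at MW-7: h = 972.02 ft (water level in the piezometer is the total head).
Head difference: h(MW-6) − h(MW-7) = 998.68 − 972.02 = 26.66 ft.
Hydraulic gradient: i = |Δh| / L = 26.66 / 3724 = 0.00716.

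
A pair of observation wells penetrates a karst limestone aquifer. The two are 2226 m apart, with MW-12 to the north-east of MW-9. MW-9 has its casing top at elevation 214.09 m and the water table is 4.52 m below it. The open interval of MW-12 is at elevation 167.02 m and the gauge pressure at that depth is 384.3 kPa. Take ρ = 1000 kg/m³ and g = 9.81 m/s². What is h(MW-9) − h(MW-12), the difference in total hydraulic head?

Total head at MW-9: h = 214.09 − 4.52 = 209.57 m.
Pressure head at MW-12: ψ = P/(ρg) = 384.3×1000 / (1000 × 9.81) = 39.17 m.
Total head at MW-12: h = z + ψ = 167.02 + 39.17 = 206.19 m.
Head difference: h(MW-9) − h(MW-12) = 209.57 − 206.19 = 3.38 m.

Δh ≈ 3.38 m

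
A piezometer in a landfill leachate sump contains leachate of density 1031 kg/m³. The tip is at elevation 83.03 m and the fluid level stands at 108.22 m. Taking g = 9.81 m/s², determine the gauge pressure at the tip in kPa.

Pressure head ψ = h − z = 108.22 − 83.03 = 25.19 m.
P = ρgψ = 1031 × 9.81 × 25.19 = 254774 Pa ≈ 255 kPa.

P ≈ 255 kPa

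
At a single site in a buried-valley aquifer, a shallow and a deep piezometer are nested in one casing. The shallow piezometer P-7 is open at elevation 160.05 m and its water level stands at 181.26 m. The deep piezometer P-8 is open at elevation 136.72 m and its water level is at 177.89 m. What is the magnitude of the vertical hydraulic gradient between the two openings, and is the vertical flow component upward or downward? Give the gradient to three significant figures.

Total head at P-7: h = 181.26 m (water level in the standpipe).
Total head at P-8: h = 177.89 m.
Δh = h(P-7) − h(P-8) = 181.26 − 177.89 = 3.37 m.
Vertical separation Δz = 160.05 − 136.72 = 23.33 m.
|i_v| = |Δh| / Δz = 3.37 / 23.33 = 0.144.
Head is higher in the shallow piezometer, so vertical flow is downward (recharge condition).

|i_v| ≈ 0.144; vertical flow is downward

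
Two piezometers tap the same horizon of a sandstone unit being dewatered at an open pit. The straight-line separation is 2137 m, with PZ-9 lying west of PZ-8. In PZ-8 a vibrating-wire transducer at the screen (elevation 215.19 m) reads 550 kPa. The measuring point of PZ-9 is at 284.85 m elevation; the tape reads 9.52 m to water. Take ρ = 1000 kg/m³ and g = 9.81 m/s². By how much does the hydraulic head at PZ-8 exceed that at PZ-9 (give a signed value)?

Δh ≈ -4.07 m

Pressure head at PZ-8: ψ = P/(ρg) = 550×1000 / (1000 × 9.81) = 56.07 m.
Total head at PZ-8: h = z + ψ = 215.19 + 56.07 = 271.26 m.
Total head at PZ-9: h = 284.85 − 9.52 = 275.33 m.
Head difference: h(PZ-8) − h(PZ-9) = 271.26 − 275.33 = -4.07 m.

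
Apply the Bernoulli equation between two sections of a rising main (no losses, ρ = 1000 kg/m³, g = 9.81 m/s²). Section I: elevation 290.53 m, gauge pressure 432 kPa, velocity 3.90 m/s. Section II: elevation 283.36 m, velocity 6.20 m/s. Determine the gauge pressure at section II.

Pressure head at I: ψ₁ = P₁/(ρg) = 432×1000 / (1000 × 9.81) = 44.04 m.
Velocity heads: v₁²/2g = 3.90²/19.62 = 0.775 m; v₂²/2g = 6.20²/19.62 = 1.959 m.
Total head H = z₁ + ψ₁ + v₁²/2g = 290.53 + 44.04 + 0.775 = 335.34 m.
ψ₂ = H − z₂ − v₂²/2g = 335.34 − 283.36 − 1.959 = 50.02 m.
P₂ = ρgψ₂ = 1000 × 9.81 × 50.02 ≈ 491 kPa.

P₂ ≈ 491 kPa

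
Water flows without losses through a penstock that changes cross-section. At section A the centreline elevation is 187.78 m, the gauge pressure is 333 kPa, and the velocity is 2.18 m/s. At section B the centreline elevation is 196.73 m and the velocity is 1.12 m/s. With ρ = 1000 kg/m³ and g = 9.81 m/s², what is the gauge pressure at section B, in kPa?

Pressure head at A: ψ₁ = P₁/(ρg) = 333×1000 / (1000 × 9.81) = 33.94 m.
Velocity heads: v₁²/2g = 2.18²/19.62 = 0.242 m; v₂²/2g = 1.12²/19.62 = 0.064 m.
Total head H = z₁ + ψ₁ + v₁²/2g = 187.78 + 33.94 + 0.242 = 221.96 m.
ψ₂ = H − z₂ − v₂²/2g = 221.96 − 196.73 − 0.064 = 25.17 m.
P₂ = ρgψ₂ = 1000 × 9.81 × 25.17 ≈ 247 kPa.

P₂ ≈ 247 kPa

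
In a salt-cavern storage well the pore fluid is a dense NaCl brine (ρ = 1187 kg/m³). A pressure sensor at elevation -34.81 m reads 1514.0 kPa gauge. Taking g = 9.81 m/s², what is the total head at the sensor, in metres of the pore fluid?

h ≈ 95.21 m

ψ = P/(ρg) = 1514.0×1000 / (1187 × 9.81) = 130.02 m.
h = z + ψ = -34.81 + 130.02 = 95.21 m.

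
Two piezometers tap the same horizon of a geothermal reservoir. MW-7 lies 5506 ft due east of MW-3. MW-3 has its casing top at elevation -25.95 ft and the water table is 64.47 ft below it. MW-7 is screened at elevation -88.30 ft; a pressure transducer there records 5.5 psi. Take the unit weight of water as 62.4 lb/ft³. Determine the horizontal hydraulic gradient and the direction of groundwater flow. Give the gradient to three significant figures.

i ≈ 0.00269; groundwater flows toward the west

Total head at MW-3: h = -25.95 − 64.47 = -90.42 ft.
Pressure head at MW-7: ψ = 144·P/γ = 144 × 5.5 / 62.4 = 12.69 ft.
Total head at MW-7: h = z + ψ = -88.30 + 12.69 = -75.61 ft.
Head difference: h(MW-3) − h(MW-7) = -90.42 − (-75.61) = -14.81 ft.
Hydraulic gradient: i = |Δh| / L = 14.81 / 5506 = 0.00269.
Flow is from higher to lower head: from MW-7 toward MW-3, i.e. toward the west.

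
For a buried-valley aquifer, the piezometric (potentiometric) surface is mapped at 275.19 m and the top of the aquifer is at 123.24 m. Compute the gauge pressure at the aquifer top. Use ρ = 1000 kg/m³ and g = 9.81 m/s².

Pressure head at the aquifer top: ψ = h − z = 275.19 − 123.24 = 151.95 m.
P = ρgψ = 1000 × 9.81 × 151.95 = 1490630 Pa ≈ 1490 kPa.

P ≈ 1490 kPa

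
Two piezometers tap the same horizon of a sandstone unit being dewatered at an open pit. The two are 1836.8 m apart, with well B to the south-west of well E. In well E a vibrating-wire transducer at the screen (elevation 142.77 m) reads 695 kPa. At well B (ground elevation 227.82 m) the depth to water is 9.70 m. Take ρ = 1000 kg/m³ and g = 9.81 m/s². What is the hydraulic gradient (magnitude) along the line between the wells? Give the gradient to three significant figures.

i ≈ 0.00245

Pressure head at well E: ψ = P/(ρg) = 695×1000 / (1000 × 9.81) = 70.85 m.
Total head at well E: h = z + ψ = 142.77 + 70.85 = 213.62 m.
Total head at well B: h = 227.82 − 9.70 = 218.12 m.
Head difference: h(well E) − h(well B) = 213.62 − 218.12 = -4.50 m.
Hydraulic gradient: i = |Δh| / L = 4.50 / 1836.8 = 0.00245.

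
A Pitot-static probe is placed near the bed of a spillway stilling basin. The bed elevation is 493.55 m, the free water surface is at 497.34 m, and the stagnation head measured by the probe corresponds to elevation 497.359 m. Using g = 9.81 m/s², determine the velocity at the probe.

v ≈ 0.611 m/s

Near the bed, under hydrostatic conditions, the piezometric head (z + ψ) equals the free-surface elevation, 497.34 m.
Velocity head = total − piezometric = 497.359 − 497.34 = 0.019 m.
v = √(2g·h_v) = √(2 × 9.81 × 0.019) = 0.611 m/s.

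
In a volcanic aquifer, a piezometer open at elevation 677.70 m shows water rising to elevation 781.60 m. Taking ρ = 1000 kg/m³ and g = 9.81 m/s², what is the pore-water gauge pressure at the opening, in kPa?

P ≈ 1020 kPa

Pressure head ψ = h − z = 781.60 − 677.70 = 103.90 m.
P = ρgψ = 1000 × 9.81 × 103.90 = 1019259 Pa ≈ 1020 kPa.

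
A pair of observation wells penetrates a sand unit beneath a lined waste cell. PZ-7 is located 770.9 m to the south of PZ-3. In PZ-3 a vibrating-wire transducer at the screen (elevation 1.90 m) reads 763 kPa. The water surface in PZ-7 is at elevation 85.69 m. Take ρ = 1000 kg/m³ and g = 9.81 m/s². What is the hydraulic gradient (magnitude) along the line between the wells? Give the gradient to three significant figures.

i ≈ 0.00780

Pressure head at PZ-3: ψ = P/(ρg) = 763×1000 / (1000 × 9.81) = 77.78 m.
Total head at PZ-3: h = z + ψ = 1.90 + 77.78 = 79.68 m.
Total head at PZ-7: h = 85.69 m (water level in the piezometer is the total head).
Head difference: h(PZ-3) − h(PZ-7) = 79.68 − 85.69 = -6.01 m.
Hydraulic gradient: i = |Δh| / L = 6.01 / 770.9 = 0.00780.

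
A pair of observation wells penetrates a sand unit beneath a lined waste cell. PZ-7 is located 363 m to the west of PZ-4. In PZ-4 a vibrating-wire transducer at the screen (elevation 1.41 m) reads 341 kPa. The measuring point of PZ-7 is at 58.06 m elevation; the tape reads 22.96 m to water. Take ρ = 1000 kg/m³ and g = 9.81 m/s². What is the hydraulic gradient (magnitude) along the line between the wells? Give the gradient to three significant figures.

Pressure head at PZ-4: ψ = P/(ρg) = 341×1000 / (1000 × 9.81) = 34.76 m.
Total head at PZ-4: h = z + ψ = 1.41 + 34.76 = 36.17 m.
Total head at PZ-7: h = 58.06 − 22.96 = 35.10 m.
Head difference: h(PZ-4) − h(PZ-7) = 36.17 − 35.10 = 1.07 m.
Hydraulic gradient: i = |Δh| / L = 1.07 / 363 = 0.00295.

i ≈ 0.00295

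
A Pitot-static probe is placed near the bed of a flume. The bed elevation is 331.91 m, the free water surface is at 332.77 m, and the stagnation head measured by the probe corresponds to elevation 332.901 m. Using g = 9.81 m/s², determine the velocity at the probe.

v ≈ 1.60 m/s

Near the bed, under hydrostatic conditions, the piezometric head (z + ψ) equals the free-surface elevation, 332.77 m.
Velocity head = total − piezometric = 332.901 − 332.77 = 0.131 m.
v = √(2g·h_v) = √(2 × 9.81 × 0.131) = 1.60 m/s.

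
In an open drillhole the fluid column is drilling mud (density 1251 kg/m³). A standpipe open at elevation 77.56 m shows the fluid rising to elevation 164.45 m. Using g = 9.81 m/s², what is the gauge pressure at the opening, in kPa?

P ≈ 1070 kPa

Pressure head ψ = h − z = 164.45 − 77.56 = 86.89 m.
P = ρgψ = 1251 × 9.81 × 86.89 = 1066341 Pa ≈ 1070 kPa.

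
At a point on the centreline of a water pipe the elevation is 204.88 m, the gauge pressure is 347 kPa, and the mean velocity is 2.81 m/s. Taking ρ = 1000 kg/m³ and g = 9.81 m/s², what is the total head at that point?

h ≈ 240.65 m

Pressure head ψ = P/(ρg) = 347×1000 / (1000 × 9.81) = 35.37 m.
Velocity head = v²/(2g) = 2.81² / (2 × 9.81) = 0.402 m.
h = z + ψ + v²/(2g) = 204.88 + 35.37 + 0.402 = 240.65 m.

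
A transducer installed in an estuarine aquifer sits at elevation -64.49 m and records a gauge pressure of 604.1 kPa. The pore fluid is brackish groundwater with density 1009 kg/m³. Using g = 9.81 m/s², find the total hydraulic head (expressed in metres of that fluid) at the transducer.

ψ = P/(ρg) = 604.1×1000 / (1009 × 9.81) = 61.03 m.
h = z + ψ = -64.49 + 61.03 = -3.46 m.

h ≈ -3.46 m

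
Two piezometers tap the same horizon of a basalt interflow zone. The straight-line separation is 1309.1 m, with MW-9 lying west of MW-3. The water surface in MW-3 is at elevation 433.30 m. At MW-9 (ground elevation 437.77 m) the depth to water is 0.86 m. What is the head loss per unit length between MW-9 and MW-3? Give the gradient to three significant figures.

i ≈ 0.00276 m/m

Total head at MW-3: h = 433.30 m (water level in the piezometer is the total head).
Total head at MW-9: h = 437.77 − 0.86 = 436.91 m.
Head difference: h(MW-3) − h(MW-9) = 433.30 − 436.91 = -3.61 m.
Hydraulic gradient: i = |Δh| / L = 3.61 / 1309.1 = 0.00276.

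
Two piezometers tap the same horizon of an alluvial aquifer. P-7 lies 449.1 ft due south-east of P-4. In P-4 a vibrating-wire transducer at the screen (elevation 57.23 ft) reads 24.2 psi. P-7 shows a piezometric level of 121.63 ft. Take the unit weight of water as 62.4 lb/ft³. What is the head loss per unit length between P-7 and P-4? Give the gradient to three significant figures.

i ≈ 0.0190 ft/ft

Pressure head at P-4: ψ = 144·P/γ = 144 × 24.2 / 62.4 = 55.85 ft.
Total head at P-4: h = z + ψ = 57.23 + 55.85 = 113.08 ft.
Total head at P-7: h = 121.63 ft (water level in the piezometer is the total head).
Head difference: h(P-4) − h(P-7) = 113.08 − 121.63 = -8.55 ft.
Hydraulic gradient: i = |Δh| / L = 8.55 / 449.1 = 0.0190.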